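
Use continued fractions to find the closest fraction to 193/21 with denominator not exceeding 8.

Expand x = 193/21 as a continued fraction with the Euclidean algorithm:
  193 = 9*21 + 4, so a_0 = 9.
  21 = 5*4 + 1, so a_1 = 5.
  4 = 4*1 + 0, so a_2 = 4.
so x = [9; 5, 4].
Convergents (p_i = a_i*p_{i-1} + p_{i-2}, q_i = a_i*q_{i-1} + q_{i-2} with p_{-2}=0, p_{-1}=1, q_{-2}=1, q_{-1}=0), until the denominator exceeds 8:
  i=0: a_0=9, p_0 = 9*1 + 0 = 9, q_0 = 9*0 + 1 = 1.
  i=1: a_1=5, p_1 = 5*9 + 1 = 46, q_1 = 5*1 + 0 = 5.
  i=2: a_2=4, p_2 = 4*46 + 9 = 193, q_2 = 4*5 + 1 = 21.
q_2 = 21 > 8, so the last convergent with denominator <= 8 is p_1/q_1 = 46/5.
The closest fraction with denominator <= 8 is either p_1/q_1 or the intermediate fraction (k*p_1 + p_0)/(k*q_1 + q_0) with the largest k >= 1 whose denominator stays <= 8; these approach x as k grows, and every other convergent or intermediate fraction in range is farther away.
Largest k: floor((8 - q_0)/q_1) = floor((8 - 1)/5) = 1.
That gives (1*46 + 9)/(1*5 + 1) = 55/6.
Compare the errors: |x - 46/5| = |193*5 - 46*21|/(21*5) = 1/105, and |x - 55/6| = |193*6 - 55*21|/(21*6) = 3/126.
Cross-multiplying, 1*126 = 126 < 315 = 3*105, so 1/105 is smaller: the convergent 46/5 is closer to x than 55/6.

46/5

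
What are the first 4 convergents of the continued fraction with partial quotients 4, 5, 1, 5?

Using the convergent recurrence p_i = a_i*p_{i-1} + p_{i-2}, q_i = a_i*q_{i-1} + q_{i-2} with p_{-2}=0, p_{-1}=1, q_{-2}=1, q_{-1}=0:
  i=0: a_0=4, p_0 = 4*1 + 0 = 4, q_0 = 4*0 + 1 = 1.
  i=1: a_1=5, p_1 = 5*4 + 1 = 21, q_1 = 5*1 + 0 = 5.
  i=2: a_2=1, p_2 = 1*21 + 4 = 25, q_2 = 1*5 + 1 = 6.
  i=3: a_3=5, p_3 = 5*25 + 21 = 146, q_3 = 5*6 + 5 = 35.

4/1, 21/5, 25/6, 146/35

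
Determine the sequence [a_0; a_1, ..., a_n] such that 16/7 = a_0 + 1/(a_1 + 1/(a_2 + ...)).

Run the Euclidean algorithm on 16 and 7; the successive quotients are the partial quotients a_0, a_1, ... (each step inverts the fractional part left over by the previous one):
  16 = 2*7 + 2, so a_0 = 2.
  7 = 3*2 + 1, so a_1 = 3.
  2 = 2*1 + 0, so a_2 = 2.
The remainder reaches 0 after 3 divisions, so the expansion has 3 partial quotients, read off in order.

[2; 3, 2]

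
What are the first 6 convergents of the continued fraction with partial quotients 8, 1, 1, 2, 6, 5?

8/1, 9/1, 17/2, 43/5, 275/32, 1418/165

Using the convergent recurrence p_i = a_i*p_{i-1} + p_{i-2}, q_i = a_i*q_{i-1} + q_{i-2} with p_{-2}=0, p_{-1}=1, q_{-2}=1, q_{-1}=0:
  i=0: a_0=8, p_0 = 8*1 + 0 = 8, q_0 = 8*0 + 1 = 1.
  i=1: a_1=1, p_1 = 1*8 + 1 = 9, q_1 = 1*1 + 0 = 1.
  i=2: a_2=1, p_2 = 1*9 + 8 = 17, q_2 = 1*1 + 1 = 2.
  i=3: a_3=2, p_3 = 2*17 + 9 = 43, q_3 = 2*2 + 1 = 5.
  i=4: a_4=6, p_4 = 6*43 + 17 = 275, q_4 = 6*5 + 2 = 32.
  i=5: a_5=5, p_5 = 5*275 + 43 = 1418, q_5 = 5*32 + 5 = 165.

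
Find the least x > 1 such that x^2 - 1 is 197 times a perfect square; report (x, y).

(x, y) = (393, 28)

First expand sqrt(197) as a continued fraction. With x_i = (sqrt(197) + m_i)/d_i and (m_0, d_0) = (0, 1): a_0 = floor(sqrt(197)) = 14, since 14^2 = 196 <= 197 < 225 = 15^2.
Iterate m_{i+1} = d_i*a_i - m_i, d_{i+1} = (197 - m_{i+1}^2)/d_i, a_{i+1} = floor((a_0 + m_{i+1})/d_{i+1}):
  m_1 = 1*14 - 0 = 14, d_1 = (197 - 14^2)/1 = 1/1 = 1, a_1 = floor((14 + 14)/1) = 28.
  m_2 = 1*28 - 14 = 14, d_2 = (197 - 14^2)/1 = 1/1 = 1: (m_2, d_2) = (m_1, d_1) = (14, 1), so from here the quotient a_1 repeats; the period length is 1.
So sqrt(197) = [14; (28)] with period length k = 1.
k is odd, so (p_{k-1}, q_{k-1}) only solves x^2 - 197y^2 = -1 and the fundamental solution of x^2 - 197y^2 = 1 is (p_{2k-1}, q_{2k-1}) = (p_1, q_1); compute convergents through index 1, running through the period twice.
Convergents (p_i = a_i*p_{i-1} + p_{i-2}, q_i = a_i*q_{i-1} + q_{i-2} with p_{-2}=0, p_{-1}=1, q_{-2}=1, q_{-1}=0):
  i=0: a_0=14, p_0 = 14*1 + 0 = 14, q_0 = 14*0 + 1 = 1.
  i=1: a_1=28, p_1 = 28*14 + 1 = 393, q_1 = 28*1 + 0 = 28.
Indeed p_0^2 - 197*q_0^2 = 196 - 197 = -1, not +1.
Check: 393^2 - 197*28^2 = 154449 - 154448 = 1, so (x, y) = (393, 28) solves the equation, and by the theorem it is the least positive solution.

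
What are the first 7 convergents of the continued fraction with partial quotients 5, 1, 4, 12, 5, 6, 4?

Using the convergent recurrence p_i = a_i*p_{i-1} + p_{i-2}, q_i = a_i*q_{i-1} + q_{i-2} with p_{-2}=0, p_{-1}=1, q_{-2}=1, q_{-1}=0:
  i=0: a_0=5, p_0 = 5*1 + 0 = 5, q_0 = 5*0 + 1 = 1.
  i=1: a_1=1, p_1 = 1*5 + 1 = 6, q_1 = 1*1 + 0 = 1.
  i=2: a_2=4, p_2 = 4*6 + 5 = 29, q_2 = 4*1 + 1 = 5.
  i=3: a_3=12, p_3 = 12*29 + 6 = 354, q_3 = 12*5 + 1 = 61.
  i=4: a_4=5, p_4 = 5*354 + 29 = 1799, q_4 = 5*61 + 5 = 310.
  i=5: a_5=6, p_5 = 6*1799 + 354 = 11148, q_5 = 6*310 + 61 = 1921.
  i=6: a_6=4, p_6 = 4*11148 + 1799 = 46391, q_6 = 4*1921 + 310 = 7994.

5/1, 6/1, 29/5, 354/61, 1799/310, 11148/1921, 46391/7994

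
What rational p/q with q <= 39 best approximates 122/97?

39/31

Expand x = 122/97 as a continued fraction with the Euclidean algorithm:
  122 = 1*97 + 25, so a_0 = 1.
  97 = 3*25 + 22, so a_1 = 3.
  25 = 1*22 + 3, so a_2 = 1.
  22 = 7*3 + 1, so a_3 = 7.
  3 = 3*1 + 0, so a_4 = 3.
so x = [1; 3, 1, 7, 3].
Convergents (p_i = a_i*p_{i-1} + p_{i-2}, q_i = a_i*q_{i-1} + q_{i-2} with p_{-2}=0, p_{-1}=1, q_{-2}=1, q_{-1}=0), until the denominator exceeds 39:
  i=0: a_0=1, p_0 = 1*1 + 0 = 1, q_0 = 1*0 + 1 = 1.
  i=1: a_1=3, p_1 = 3*1 + 1 = 4, q_1 = 3*1 + 0 = 3.
  i=2: a_2=1, p_2 = 1*4 + 1 = 5, q_2 = 1*3 + 1 = 4.
  i=3: a_3=7, p_3 = 7*5 + 4 = 39, q_3 = 7*4 + 3 = 31.
  i=4: a_4=3, p_4 = 3*39 + 5 = 122, q_4 = 3*31 + 4 = 97.
q_4 = 97 > 39, so the last convergent with denominator <= 39 is p_3/q_3 = 39/31.
The closest fraction with denominator <= 39 is either p_3/q_3 or the intermediate fraction (k*p_3 + p_2)/(k*q_3 + q_2) with the largest k >= 1 whose denominator stays <= 39; these approach x as k grows, and every other convergent or intermediate fraction in range is farther away.
Largest k: floor((39 - q_2)/q_3) = floor((39 - 4)/31) = 1.
That gives (1*39 + 5)/(1*31 + 4) = 44/35.
Compare the errors: |x - 39/31| = |122*31 - 39*97|/(97*31) = 1/3007, and |x - 44/35| = |122*35 - 44*97|/(97*35) = 2/3395.
Cross-multiplying, 1*3395 = 3395 < 6014 = 2*3007, so 1/3007 is smaller: the convergent 39/31 is closer to x than 44/35.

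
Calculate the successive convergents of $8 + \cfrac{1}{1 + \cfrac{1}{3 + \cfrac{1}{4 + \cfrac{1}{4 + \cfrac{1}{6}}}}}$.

Using the convergent recurrence p_i = a_i*p_{i-1} + p_{i-2}, q_i = a_i*q_{i-1} + q_{i-2} with p_{-2}=0, p_{-1}=1, q_{-2}=1, q_{-1}=0:
  i=0: a_0=8, p_0 = 8*1 + 0 = 8, q_0 = 8*0 + 1 = 1.
  i=1: a_1=1, p_1 = 1*8 + 1 = 9, q_1 = 1*1 + 0 = 1.
  i=2: a_2=3, p_2 = 3*9 + 8 = 35, q_2 = 3*1 + 1 = 4.
  i=3: a_3=4, p_3 = 4*35 + 9 = 149, q_3 = 4*4 + 1 = 17.
  i=4: a_4=4, p_4 = 4*149 + 35 = 631, q_4 = 4*17 + 4 = 72.
  i=5: a_5=6, p_5 = 6*631 + 149 = 3935, q_5 = 6*72 + 17 = 449.

8/1, 9/1, 35/4, 149/17, 631/72, 3935/449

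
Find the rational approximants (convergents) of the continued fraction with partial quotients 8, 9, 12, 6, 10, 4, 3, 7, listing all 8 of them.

8/1, 73/9, 884/109, 5377/663, 54654/6739, 223993/27619, 726633/89596, 5310424/654791

Using the convergent recurrence p_i = a_i*p_{i-1} + p_{i-2}, q_i = a_i*q_{i-1} + q_{i-2} with p_{-2}=0, p_{-1}=1, q_{-2}=1, q_{-1}=0:
  i=0: a_0=8, p_0 = 8*1 + 0 = 8, q_0 = 8*0 + 1 = 1.
  i=1: a_1=9, p_1 = 9*8 + 1 = 73, q_1 = 9*1 + 0 = 9.
  i=2: a_2=12, p_2 = 12*73 + 8 = 884, q_2 = 12*9 + 1 = 109.
  i=3: a_3=6, p_3 = 6*884 + 73 = 5377, q_3 = 6*109 + 9 = 663.
  i=4: a_4=10, p_4 = 10*5377 + 884 = 54654, q_4 = 10*663 + 109 = 6739.
  i=5: a_5=4, p_5 = 4*54654 + 5377 = 223993, q_5 = 4*6739 + 663 = 27619.
  i=6: a_6=3, p_6 = 3*223993 + 54654 = 726633, q_6 = 3*27619 + 6739 = 89596.
  i=7: a_7=7, p_7 = 7*726633 + 223993 = 5310424, q_7 = 7*89596 + 27619 = 654791.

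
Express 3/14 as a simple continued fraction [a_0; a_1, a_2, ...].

[0; 4, 1, 2]

Run the Euclidean algorithm on 3 and 14; the successive quotients are the partial quotients a_0, a_1, ... (each step inverts the fractional part left over by the previous one):
  3 = 0*14 + 3, so a_0 = 0.
  14 = 4*3 + 2, so a_1 = 4.
  3 = 1*2 + 1, so a_2 = 1.
  2 = 2*1 + 0, so a_3 = 2.
The remainder reaches 0 after 4 divisions, so the expansion has 4 partial quotients, read off in order.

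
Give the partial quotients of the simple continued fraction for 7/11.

[0; 1, 1, 1, 3]

Run the Euclidean algorithm on 7 and 11; the successive quotients are the partial quotients a_0, a_1, ... (each step inverts the fractional part left over by the previous one):
  7 = 0*11 + 7, so a_0 = 0.
  11 = 1*7 + 4, so a_1 = 1.
  7 = 1*4 + 3, so a_2 = 1.
  4 = 1*3 + 1, so a_3 = 1.
  3 = 3*1 + 0, so a_4 = 3.
The remainder reaches 0 after 5 divisions, so the expansion has 5 partial quotients, read off in order.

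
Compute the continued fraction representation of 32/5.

[6; 2, 2]

Run the Euclidean algorithm on 32 and 5; the successive quotients are the partial quotients a_0, a_1, ... (each step inverts the fractional part left over by the previous one):
  32 = 6*5 + 2, so a_0 = 6.
  5 = 2*2 + 1, so a_1 = 2.
  2 = 2*1 + 0, so a_2 = 2.
The remainder reaches 0 after 3 divisions, so the expansion has 3 partial quotients, read off in order.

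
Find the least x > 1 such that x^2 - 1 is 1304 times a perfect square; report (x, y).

First expand sqrt(1304) as a continued fraction. With x_i = (sqrt(1304) + m_i)/d_i and (m_0, d_0) = (0, 1): a_0 = floor(sqrt(1304)) = 36, since 36^2 = 1296 <= 1304 < 1369 = 37^2.
Iterate m_{i+1} = d_i*a_i - m_i, d_{i+1} = (1304 - m_{i+1}^2)/d_i, a_{i+1} = floor((a_0 + m_{i+1})/d_{i+1}):
  m_1 = 1*36 - 0 = 36, d_1 = (1304 - 36^2)/1 = 8/1 = 8, a_1 = floor((36 + 36)/8) = 9.
  m_2 = 8*9 - 36 = 36, d_2 = (1304 - 36^2)/8 = 8/8 = 1, a_2 = floor((36 + 36)/1) = 72.
  m_3 = 1*72 - 36 = 36, d_3 = (1304 - 36^2)/1 = 8/1 = 8: (m_3, d_3) = (m_1, d_1) = (36, 8), so from here the quotients repeat a_1, a_2; the period length is 2.
So sqrt(1304) = [36; (9, 72)] with period length k = 2.
k is even, so the fundamental solution of x^2 - 1304y^2 = 1 is (p_{k-1}, q_{k-1}) = (p_1, q_1); compute convergents through index 1.
Convergents (p_i = a_i*p_{i-1} + p_{i-2}, q_i = a_i*q_{i-1} + q_{i-2} with p_{-2}=0, p_{-1}=1, q_{-2}=1, q_{-1}=0):
  i=0: a_0=36, p_0 = 36*1 + 0 = 36, q_0 = 36*0 + 1 = 1.
  i=1: a_1=9, p_1 = 9*36 + 1 = 325, q_1 = 9*1 + 0 = 9.
Check: 325^2 - 1304*9^2 = 105625 - 105624 = 1, so (x, y) = (325, 9) solves the equation, and by the theorem it is the least positive solution.

(x, y) = (325, 9)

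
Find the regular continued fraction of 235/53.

[4; 2, 3, 3, 2]

Run the Euclidean algorithm on 235 and 53; the successive quotients are the partial quotients a_0, a_1, ... (each step inverts the fractional part left over by the previous one):
  235 = 4*53 + 23, so a_0 = 4.
  53 = 2*23 + 7, so a_1 = 2.
  23 = 3*7 + 2, so a_2 = 3.
  7 = 3*2 + 1, so a_3 = 3.
  2 = 2*1 + 0, so a_4 = 2.
The remainder reaches 0 after 5 divisions, so the expansion has 5 partial quotients, read off in order.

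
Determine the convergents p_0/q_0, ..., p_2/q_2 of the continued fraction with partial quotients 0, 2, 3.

Using the convergent recurrence p_i = a_i*p_{i-1} + p_{i-2}, q_i = a_i*q_{i-1} + q_{i-2} with p_{-2}=0, p_{-1}=1, q_{-2}=1, q_{-1}=0:
  i=0: a_0=0, p_0 = 0*1 + 0 = 0, q_0 = 0*0 + 1 = 1.
  i=1: a_1=2, p_1 = 2*0 + 1 = 1, q_1 = 2*1 + 0 = 2.
  i=2: a_2=3, p_2 = 3*1 + 0 = 3, q_2 = 3*2 + 1 = 7.

0/1, 1/2, 3/7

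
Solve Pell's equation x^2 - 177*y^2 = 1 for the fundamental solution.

(x, y) = (62423, 4692)

First expand sqrt(177) as a continued fraction. With x_i = (sqrt(177) + m_i)/d_i and (m_0, d_0) = (0, 1): a_0 = floor(sqrt(177)) = 13, since 13^2 = 169 <= 177 < 196 = 14^2.
Iterate m_{i+1} = d_i*a_i - m_i, d_{i+1} = (177 - m_{i+1}^2)/d_i, a_{i+1} = floor((a_0 + m_{i+1})/d_{i+1}):
  m_1 = 1*13 - 0 = 13, d_1 = (177 - 13^2)/1 = 8/1 = 8, a_1 = floor((13 + 13)/8) = 3.
  m_2 = 8*3 - 13 = 11, d_2 = (177 - 11^2)/8 = 56/8 = 7, a_2 = floor((13 + 11)/7) = 3.
  m_3 = 7*3 - 11 = 10, d_3 = (177 - 10^2)/7 = 77/7 = 11, a_3 = floor((13 + 10)/11) = 2.
  m_4 = 11*2 - 10 = 12, d_4 = (177 - 12^2)/11 = 33/11 = 3, a_4 = floor((13 + 12)/3) = 8.
  m_5 = 3*8 - 12 = 12, d_5 = (177 - 12^2)/3 = 33/3 = 11, a_5 = floor((13 + 12)/11) = 2.
  m_6 = 11*2 - 12 = 10, d_6 = (177 - 10^2)/11 = 77/11 = 7, a_6 = floor((13 + 10)/7) = 3.
  m_7 = 7*3 - 10 = 11, d_7 = (177 - 11^2)/7 = 56/7 = 8, a_7 = floor((13 + 11)/8) = 3.
  m_8 = 8*3 - 11 = 13, d_8 = (177 - 13^2)/8 = 8/8 = 1, a_8 = floor((13 + 13)/1) = 26.
  m_9 = 1*26 - 13 = 13, d_9 = (177 - 13^2)/1 = 8/1 = 8: (m_9, d_9) = (m_1, d_1) = (13, 8), so from here the quotients repeat a_1, ..., a_8; the period length is 8.
So sqrt(177) = [13; (3, 3, 2, 8, 2, 3, 3, 26)] with period length k = 8.
k is even, so the fundamental solution of x^2 - 177y^2 = 1 is (p_{k-1}, q_{k-1}) = (p_7, q_7); compute convergents through index 7.
Convergents (p_i = a_i*p_{i-1} + p_{i-2}, q_i = a_i*q_{i-1} + q_{i-2} with p_{-2}=0, p_{-1}=1, q_{-2}=1, q_{-1}=0):
  i=0: a_0=13, p_0 = 13*1 + 0 = 13, q_0 = 13*0 + 1 = 1.
  i=1: a_1=3, p_1 = 3*13 + 1 = 40, q_1 = 3*1 + 0 = 3.
  i=2: a_2=3, p_2 = 3*40 + 13 = 133, q_2 = 3*3 + 1 = 10.
  i=3: a_3=2, p_3 = 2*133 + 40 = 306, q_3 = 2*10 + 3 = 23.
  i=4: a_4=8, p_4 = 8*306 + 133 = 2581, q_4 = 8*23 + 10 = 194.
  i=5: a_5=2, p_5 = 2*2581 + 306 = 5468, q_5 = 2*194 + 23 = 411.
  i=6: a_6=3, p_6 = 3*5468 + 2581 = 18985, q_6 = 3*411 + 194 = 1427.
  i=7: a_7=3, p_7 = 3*18985 + 5468 = 62423, q_7 = 3*1427 + 411 = 4692.
Check: 62423^2 - 177*4692^2 = 3896630929 - 3896630928 = 1, so (x, y) = (62423, 4692) solves the equation, and by the theorem it is the least positive solution.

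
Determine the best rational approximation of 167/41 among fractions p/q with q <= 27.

110/27

Expand x = 167/41 as a continued fraction with the Euclidean algorithm:
  167 = 4*41 + 3, so a_0 = 4.
  41 = 13*3 + 2, so a_1 = 13.
  3 = 1*2 + 1, so a_2 = 1.
  2 = 2*1 + 0, so a_3 = 2.
so x = [4; 13, 1, 2].
Convergents (p_i = a_i*p_{i-1} + p_{i-2}, q_i = a_i*q_{i-1} + q_{i-2} with p_{-2}=0, p_{-1}=1, q_{-2}=1, q_{-1}=0), until the denominator exceeds 27:
  i=0: a_0=4, p_0 = 4*1 + 0 = 4, q_0 = 4*0 + 1 = 1.
  i=1: a_1=13, p_1 = 13*4 + 1 = 53, q_1 = 13*1 + 0 = 13.
  i=2: a_2=1, p_2 = 1*53 + 4 = 57, q_2 = 1*13 + 1 = 14.
  i=3: a_3=2, p_3 = 2*57 + 53 = 167, q_3 = 2*14 + 13 = 41.
q_3 = 41 > 27, so the last convergent with denominator <= 27 is p_2/q_2 = 57/14.
The closest fraction with denominator <= 27 is either p_2/q_2 or the intermediate fraction (k*p_2 + p_1)/(k*q_2 + q_1) with the largest k >= 1 whose denominator stays <= 27; these approach x as k grows, and every other convergent or intermediate fraction in range is farther away.
Largest k: floor((27 - q_1)/q_2) = floor((27 - 13)/14) = 1.
That gives (1*57 + 53)/(1*14 + 13) = 110/27.
Compare the errors: |x - 57/14| = |167*14 - 57*41|/(41*14) = 1/574, and |x - 110/27| = |167*27 - 110*41|/(41*27) = 1/1107.
Cross-multiplying, 1*574 = 574 < 1107 = 1*1107, so 1/1107 is smaller: the intermediate fraction 110/27 is closer to x than 57/14.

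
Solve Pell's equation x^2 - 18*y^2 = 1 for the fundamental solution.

First expand sqrt(18) as a continued fraction. With x_i = (sqrt(18) + m_i)/d_i and (m_0, d_0) = (0, 1): a_0 = floor(sqrt(18)) = 4, since 4^2 = 16 <= 18 < 25 = 5^2.
Iterate m_{i+1} = d_i*a_i - m_i, d_{i+1} = (18 - m_{i+1}^2)/d_i, a_{i+1} = floor((a_0 + m_{i+1})/d_{i+1}):
  m_1 = 1*4 - 0 = 4, d_1 = (18 - 4^2)/1 = 2/1 = 2, a_1 = floor((4 + 4)/2) = 4.
  m_2 = 2*4 - 4 = 4, d_2 = (18 - 4^2)/2 = 2/2 = 1, a_2 = floor((4 + 4)/1) = 8.
  m_3 = 1*8 - 4 = 4, d_3 = (18 - 4^2)/1 = 2/1 = 2: (m_3, d_3) = (m_1, d_1) = (4, 2), so from here the quotients repeat a_1, a_2; the period length is 2.
So sqrt(18) = [4; (4, 8)] with period length k = 2.
k is even, so the fundamental solution of x^2 - 18y^2 = 1 is (p_{k-1}, q_{k-1}) = (p_1, q_1); compute convergents through index 1.
Convergents (p_i = a_i*p_{i-1} + p_{i-2}, q_i = a_i*q_{i-1} + q_{i-2} with p_{-2}=0, p_{-1}=1, q_{-2}=1, q_{-1}=0):
  i=0: a_0=4, p_0 = 4*1 + 0 = 4, q_0 = 4*0 + 1 = 1.
  i=1: a_1=4, p_1 = 4*4 + 1 = 17, q_1 = 4*1 + 0 = 4.
Check: 17^2 - 18*4^2 = 289 - 288 = 1, so (x, y) = (17, 4) solves the equation, and by the theorem it is the least positive solution.

(x, y) = (17, 4)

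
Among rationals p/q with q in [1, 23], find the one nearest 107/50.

Expand x = 107/50 as a continued fraction with the Euclidean algorithm:
  107 = 2*50 + 7, so a_0 = 2.
  50 = 7*7 + 1, so a_1 = 7.
  7 = 7*1 + 0, so a_2 = 7.
so x = [2; 7, 7].
Convergents (p_i = a_i*p_{i-1} + p_{i-2}, q_i = a_i*q_{i-1} + q_{i-2} with p_{-2}=0, p_{-1}=1, q_{-2}=1, q_{-1}=0), until the denominator exceeds 23:
  i=0: a_0=2, p_0 = 2*1 + 0 = 2, q_0 = 2*0 + 1 = 1.
  i=1: a_1=7, p_1 = 7*2 + 1 = 15, q_1 = 7*1 + 0 = 7.
  i=2: a_2=7, p_2 = 7*15 + 2 = 107, q_2 = 7*7 + 1 = 50.
q_2 = 50 > 23, so the last convergent with denominator <= 23 is p_1/q_1 = 15/7.
The closest fraction with denominator <= 23 is either p_1/q_1 or the intermediate fraction (k*p_1 + p_0)/(k*q_1 + q_0) with the largest k >= 1 whose denominator stays <= 23; these approach x as k grows, and every other convergent or intermediate fraction in range is farther away.
Largest k: floor((23 - q_0)/q_1) = floor((23 - 1)/7) = 3.
That gives (3*15 + 2)/(3*7 + 1) = 47/22.
Compare the errors: |x - 15/7| = |107*7 - 15*50|/(50*7) = 1/350, and |x - 47/22| = |107*22 - 47*50|/(50*22) = 4/1100.
Cross-multiplying, 1*1100 = 1100 < 1400 = 4*350, so 1/350 is smaller: the convergent 15/7 is closer to x than 47/22.

15/7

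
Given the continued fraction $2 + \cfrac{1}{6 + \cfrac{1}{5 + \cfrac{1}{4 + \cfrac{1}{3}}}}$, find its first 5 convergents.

2/1, 13/6, 67/31, 281/130, 910/421

Using the convergent recurrence p_i = a_i*p_{i-1} + p_{i-2}, q_i = a_i*q_{i-1} + q_{i-2} with p_{-2}=0, p_{-1}=1, q_{-2}=1, q_{-1}=0:
  i=0: a_0=2, p_0 = 2*1 + 0 = 2, q_0 = 2*0 + 1 = 1.
  i=1: a_1=6, p_1 = 6*2 + 1 = 13, q_1 = 6*1 + 0 = 6.
  i=2: a_2=5, p_2 = 5*13 + 2 = 67, q_2 = 5*6 + 1 = 31.
  i=3: a_3=4, p_3 = 4*67 + 13 = 281, q_3 = 4*31 + 6 = 130.
  i=4: a_4=3, p_4 = 3*281 + 67 = 910, q_4 = 3*130 + 31 = 421.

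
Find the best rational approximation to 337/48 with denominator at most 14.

7/1

Expand x = 337/48 as a continued fraction with the Euclidean algorithm:
  337 = 7*48 + 1, so a_0 = 7.
  48 = 48*1 + 0, so a_1 = 48.
so x = [7; 48].
Convergents (p_i = a_i*p_{i-1} + p_{i-2}, q_i = a_i*q_{i-1} + q_{i-2} with p_{-2}=0, p_{-1}=1, q_{-2}=1, q_{-1}=0), until the denominator exceeds 14:
  i=0: a_0=7, p_0 = 7*1 + 0 = 7, q_0 = 7*0 + 1 = 1.
  i=1: a_1=48, p_1 = 48*7 + 1 = 337, q_1 = 48*1 + 0 = 48.
q_1 = 48 > 14, so the last convergent with denominator <= 14 is p_0/q_0 = 7/1.
The closest fraction with denominator <= 14 is either p_0/q_0 or the intermediate fraction (k*p_0 + p_{-1})/(k*q_0 + q_{-1}) with the largest k >= 1 whose denominator stays <= 14; these approach x as k grows, and every other convergent or intermediate fraction in range is farther away.
Largest k: floor((14 - q_{-1})/q_0) = floor((14 - 0)/1) = 14 (using the seeds p_{-1} = 1, q_{-1} = 0).
That gives (14*7 + 1)/(14*1 + 0) = 99/14.
Compare the errors: |x - 7/1| = |337*1 - 7*48|/(48*1) = 1/48, and |x - 99/14| = |337*14 - 99*48|/(48*14) = 34/672.
Cross-multiplying, 1*672 = 672 < 1632 = 34*48, so 1/48 is smaller: the convergent 7/1 is closer to x than 99/14.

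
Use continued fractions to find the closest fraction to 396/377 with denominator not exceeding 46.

21/20

Expand x = 396/377 as a continued fraction with the Euclidean algorithm:
  396 = 1*377 + 19, so a_0 = 1.
  377 = 19*19 + 16, so a_1 = 19.
  19 = 1*16 + 3, so a_2 = 1.
  16 = 5*3 + 1, so a_3 = 5.
  3 = 3*1 + 0, so a_4 = 3.
so x = [1; 19, 1, 5, 3].
Convergents (p_i = a_i*p_{i-1} + p_{i-2}, q_i = a_i*q_{i-1} + q_{i-2} with p_{-2}=0, p_{-1}=1, q_{-2}=1, q_{-1}=0), until the denominator exceeds 46:
  i=0: a_0=1, p_0 = 1*1 + 0 = 1, q_0 = 1*0 + 1 = 1.
  i=1: a_1=19, p_1 = 19*1 + 1 = 20, q_1 = 19*1 + 0 = 19.
  i=2: a_2=1, p_2 = 1*20 + 1 = 21, q_2 = 1*19 + 1 = 20.
  i=3: a_3=5, p_3 = 5*21 + 20 = 125, q_3 = 5*20 + 19 = 119.
q_3 = 119 > 46, so the last convergent with denominator <= 46 is p_2/q_2 = 21/20.
The closest fraction with denominator <= 46 is either p_2/q_2 or the intermediate fraction (k*p_2 + p_1)/(k*q_2 + q_1) with the largest k >= 1 whose denominator stays <= 46; these approach x as k grows, and every other convergent or intermediate fraction in range is farther away.
Largest k: floor((46 - q_1)/q_2) = floor((46 - 19)/20) = 1.
That gives (1*21 + 20)/(1*20 + 19) = 41/39.
Compare the errors: |x - 21/20| = |396*20 - 21*377|/(377*20) = 3/7540, and |x - 41/39| = |396*39 - 41*377|/(377*39) = 13/14703.
Cross-multiplying, 3*14703 = 44109 < 98020 = 13*7540, so 3/7540 is smaller: the convergent 21/20 is closer to x than 41/39.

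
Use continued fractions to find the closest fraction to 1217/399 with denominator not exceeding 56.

Expand x = 1217/399 as a continued fraction with the Euclidean algorithm:
  1217 = 3*399 + 20, so a_0 = 3.
  399 = 19*20 + 19, so a_1 = 19.
  20 = 1*19 + 1, so a_2 = 1.
  19 = 19*1 + 0, so a_3 = 19.
so x = [3; 19, 1, 19].
Convergents (p_i = a_i*p_{i-1} + p_{i-2}, q_i = a_i*q_{i-1} + q_{i-2} with p_{-2}=0, p_{-1}=1, q_{-2}=1, q_{-1}=0), until the denominator exceeds 56:
  i=0: a_0=3, p_0 = 3*1 + 0 = 3, q_0 = 3*0 + 1 = 1.
  i=1: a_1=19, p_1 = 19*3 + 1 = 58, q_1 = 19*1 + 0 = 19.
  i=2: a_2=1, p_2 = 1*58 + 3 = 61, q_2 = 1*19 + 1 = 20.
  i=3: a_3=19, p_3 = 19*61 + 58 = 1217, q_3 = 19*20 + 19 = 399.
q_3 = 399 > 56, so the last convergent with denominator <= 56 is p_2/q_2 = 61/20.
The closest fraction with denominator <= 56 is either p_2/q_2 or the intermediate fraction (k*p_2 + p_1)/(k*q_2 + q_1) with the largest k >= 1 whose denominator stays <= 56; these approach x as k grows, and every other convergent or intermediate fraction in range is farther away.
Largest k: floor((56 - q_1)/q_2) = floor((56 - 19)/20) = 1.
That gives (1*61 + 58)/(1*20 + 19) = 119/39.
Compare the errors: |x - 61/20| = |1217*20 - 61*399|/(399*20) = 1/7980, and |x - 119/39| = |1217*39 - 119*399|/(399*39) = 18/15561.
Cross-multiplying, 1*15561 = 15561 < 143640 = 18*7980, so 1/7980 is smaller: the convergent 61/20 is closer to x than 119/39.

61/20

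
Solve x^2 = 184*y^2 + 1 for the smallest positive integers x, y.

(x, y) = (24335, 1794)

First expand sqrt(184) as a continued fraction. With x_i = (sqrt(184) + m_i)/d_i and (m_0, d_0) = (0, 1): a_0 = floor(sqrt(184)) = 13, since 13^2 = 169 <= 184 < 196 = 14^2.
Iterate m_{i+1} = d_i*a_i - m_i, d_{i+1} = (184 - m_{i+1}^2)/d_i, a_{i+1} = floor((a_0 + m_{i+1})/d_{i+1}):
  m_1 = 1*13 - 0 = 13, d_1 = (184 - 13^2)/1 = 15/1 = 15, a_1 = floor((13 + 13)/15) = 1.
  m_2 = 15*1 - 13 = 2, d_2 = (184 - 2^2)/15 = 180/15 = 12, a_2 = floor((13 + 2)/12) = 1.
  m_3 = 12*1 - 2 = 10, d_3 = (184 - 10^2)/12 = 84/12 = 7, a_3 = floor((13 + 10)/7) = 3.
  m_4 = 7*3 - 10 = 11, d_4 = (184 - 11^2)/7 = 63/7 = 9, a_4 = floor((13 + 11)/9) = 2.
  m_5 = 9*2 - 11 = 7, d_5 = (184 - 7^2)/9 = 135/9 = 15, a_5 = floor((13 + 7)/15) = 1.
  m_6 = 15*1 - 7 = 8, d_6 = (184 - 8^2)/15 = 120/15 = 8, a_6 = floor((13 + 8)/8) = 2.
  m_7 = 8*2 - 8 = 8, d_7 = (184 - 8^2)/8 = 120/8 = 15, a_7 = floor((13 + 8)/15) = 1.
  m_8 = 15*1 - 8 = 7, d_8 = (184 - 7^2)/15 = 135/15 = 9, a_8 = floor((13 + 7)/9) = 2.
  m_9 = 9*2 - 7 = 11, d_9 = (184 - 11^2)/9 = 63/9 = 7, a_9 = floor((13 + 11)/7) = 3.
  m_10 = 7*3 - 11 = 10, d_10 = (184 - 10^2)/7 = 84/7 = 12, a_10 = floor((13 + 10)/12) = 1.
  m_11 = 12*1 - 10 = 2, d_11 = (184 - 2^2)/12 = 180/12 = 15, a_11 = floor((13 + 2)/15) = 1.
  m_12 = 15*1 - 2 = 13, d_12 = (184 - 13^2)/15 = 15/15 = 1, a_12 = floor((13 + 13)/1) = 26.
  m_13 = 1*26 - 13 = 13, d_13 = (184 - 13^2)/1 = 15/1 = 15: (m_13, d_13) = (m_1, d_1) = (13, 15), so from here the quotients repeat a_1, ..., a_12; the period length is 12.
So sqrt(184) = [13; (1, 1, 3, 2, 1, 2, 1, 2, 3, 1, 1, 26)] with period length k = 12.
k is even, so the fundamental solution of x^2 - 184y^2 = 1 is (p_{k-1}, q_{k-1}) = (p_11, q_11); compute convergents through index 11.
Convergents (p_i = a_i*p_{i-1} + p_{i-2}, q_i = a_i*q_{i-1} + q_{i-2} with p_{-2}=0, p_{-1}=1, q_{-2}=1, q_{-1}=0):
  i=0: a_0=13, p_0 = 13*1 + 0 = 13, q_0 = 13*0 + 1 = 1.
  i=1: a_1=1, p_1 = 1*13 + 1 = 14, q_1 = 1*1 + 0 = 1.
  i=2: a_2=1, p_2 = 1*14 + 13 = 27, q_2 = 1*1 + 1 = 2.
  i=3: a_3=3, p_3 = 3*27 + 14 = 95, q_3 = 3*2 + 1 = 7.
  i=4: a_4=2, p_4 = 2*95 + 27 = 217, q_4 = 2*7 + 2 = 16.
  i=5: a_5=1, p_5 = 1*217 + 95 = 312, q_5 = 1*16 + 7 = 23.
  i=6: a_6=2, p_6 = 2*312 + 217 = 841, q_6 = 2*23 + 16 = 62.
  i=7: a_7=1, p_7 = 1*841 + 312 = 1153, q_7 = 1*62 + 23 = 85.
  i=8: a_8=2, p_8 = 2*1153 + 841 = 3147, q_8 = 2*85 + 62 = 232.
  i=9: a_9=3, p_9 = 3*3147 + 1153 = 10594, q_9 = 3*232 + 85 = 781.
  i=10: a_10=1, p_10 = 1*10594 + 3147 = 13741, q_10 = 1*781 + 232 = 1013.
  i=11: a_11=1, p_11 = 1*13741 + 10594 = 24335, q_11 = 1*1013 + 781 = 1794.
Check: 24335^2 - 184*1794^2 = 592192225 - 592192224 = 1, so (x, y) = (24335, 1794) solves the equation, and by the theorem it is the least positive solution.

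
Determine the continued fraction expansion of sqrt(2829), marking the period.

[53; (5, 3, 4, 3, 5, 106)]

Write x_i = (sqrt(2829) + m_i)/d_i with (m_0, d_0) = (0, 1). a_0 = floor(sqrt(2829)) = 53, since 53^2 = 2809 <= 2829 < 2916 = 54^2.
Iterate m_{i+1} = d_i*a_i - m_i, d_{i+1} = (2829 - m_{i+1}^2)/d_i, a_{i+1} = floor((a_0 + m_{i+1})/d_{i+1}):
  m_1 = 1*53 - 0 = 53, d_1 = (2829 - 53^2)/1 = 20/1 = 20, a_1 = floor((53 + 53)/20) = 5.
  m_2 = 20*5 - 53 = 47, d_2 = (2829 - 47^2)/20 = 620/20 = 31, a_2 = floor((53 + 47)/31) = 3.
  m_3 = 31*3 - 47 = 46, d_3 = (2829 - 46^2)/31 = 713/31 = 23, a_3 = floor((53 + 46)/23) = 4.
  m_4 = 23*4 - 46 = 46, d_4 = (2829 - 46^2)/23 = 713/23 = 31, a_4 = floor((53 + 46)/31) = 3.
  m_5 = 31*3 - 46 = 47, d_5 = (2829 - 47^2)/31 = 620/31 = 20, a_5 = floor((53 + 47)/20) = 5.
  m_6 = 20*5 - 47 = 53, d_6 = (2829 - 53^2)/20 = 20/20 = 1, a_6 = floor((53 + 53)/1) = 106.
  m_7 = 1*106 - 53 = 53, d_7 = (2829 - 53^2)/1 = 20/1 = 20: (m_7, d_7) = (m_1, d_1) = (53, 20), so from here the quotients repeat a_1, ..., a_6; the period length is 6.
Hence the expansion of sqrt(2829) is a_0 = 53 followed by the repeating block 5, 3, 4, 3, 5, 106 (period 6).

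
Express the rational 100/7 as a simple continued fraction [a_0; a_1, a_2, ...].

Run the Euclidean algorithm on 100 and 7; the successive quotients are the partial quotients a_0, a_1, ... (each step inverts the fractional part left over by the previous one):
  100 = 14*7 + 2, so a_0 = 14.
  7 = 3*2 + 1, so a_1 = 3.
  2 = 2*1 + 0, so a_2 = 2.
The remainder reaches 0 after 3 divisions, so the expansion has 3 partial quotients, read off in order.

[14; 3, 2]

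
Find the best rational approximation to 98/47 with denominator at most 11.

23/11

Expand x = 98/47 as a continued fraction with the Euclidean algorithm:
  98 = 2*47 + 4, so a_0 = 2.
  47 = 11*4 + 3, so a_1 = 11.
  4 = 1*3 + 1, so a_2 = 1.
  3 = 3*1 + 0, so a_3 = 3.
so x = [2; 11, 1, 3].
Convergents (p_i = a_i*p_{i-1} + p_{i-2}, q_i = a_i*q_{i-1} + q_{i-2} with p_{-2}=0, p_{-1}=1, q_{-2}=1, q_{-1}=0), until the denominator exceeds 11:
  i=0: a_0=2, p_0 = 2*1 + 0 = 2, q_0 = 2*0 + 1 = 1.
  i=1: a_1=11, p_1 = 11*2 + 1 = 23, q_1 = 11*1 + 0 = 11.
  i=2: a_2=1, p_2 = 1*23 + 2 = 25, q_2 = 1*11 + 1 = 12.
q_2 = 12 > 11, so the last convergent with denominator <= 11 is p_1/q_1 = 23/11.
The closest fraction with denominator <= 11 is either p_1/q_1 or the intermediate fraction (k*p_1 + p_0)/(k*q_1 + q_0) with the largest k >= 1 whose denominator stays <= 11; these approach x as k grows, and every other convergent or intermediate fraction in range is farther away.
Largest k: floor((11 - q_0)/q_1) = floor((11 - 1)/11) = 0.
Since k = 0, no intermediate fraction beyond p_1/q_1 has denominator <= 11, so the convergent 23/11 is the closest (its error is |98*11 - 23*47|/(47*11) = 3/517).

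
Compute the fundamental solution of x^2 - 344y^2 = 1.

First expand sqrt(344) as a continued fraction. With x_i = (sqrt(344) + m_i)/d_i and (m_0, d_0) = (0, 1): a_0 = floor(sqrt(344)) = 18, since 18^2 = 324 <= 344 < 361 = 19^2.
Iterate m_{i+1} = d_i*a_i - m_i, d_{i+1} = (344 - m_{i+1}^2)/d_i, a_{i+1} = floor((a_0 + m_{i+1})/d_{i+1}):
  m_1 = 1*18 - 0 = 18, d_1 = (344 - 18^2)/1 = 20/1 = 20, a_1 = floor((18 + 18)/20) = 1.
  m_2 = 20*1 - 18 = 2, d_2 = (344 - 2^2)/20 = 340/20 = 17, a_2 = floor((18 + 2)/17) = 1.
  m_3 = 17*1 - 2 = 15, d_3 = (344 - 15^2)/17 = 119/17 = 7, a_3 = floor((18 + 15)/7) = 4.
  m_4 = 7*4 - 15 = 13, d_4 = (344 - 13^2)/7 = 175/7 = 25, a_4 = floor((18 + 13)/25) = 1.
  m_5 = 25*1 - 13 = 12, d_5 = (344 - 12^2)/25 = 200/25 = 8, a_5 = floor((18 + 12)/8) = 3.
  m_6 = 8*3 - 12 = 12, d_6 = (344 - 12^2)/8 = 200/8 = 25, a_6 = floor((18 + 12)/25) = 1.
  m_7 = 25*1 - 12 = 13, d_7 = (344 - 13^2)/25 = 175/25 = 7, a_7 = floor((18 + 13)/7) = 4.
  m_8 = 7*4 - 13 = 15, d_8 = (344 - 15^2)/7 = 119/7 = 17, a_8 = floor((18 + 15)/17) = 1.
  m_9 = 17*1 - 15 = 2, d_9 = (344 - 2^2)/17 = 340/17 = 20, a_9 = floor((18 + 2)/20) = 1.
  m_10 = 20*1 - 2 = 18, d_10 = (344 - 18^2)/20 = 20/20 = 1, a_10 = floor((18 + 18)/1) = 36.
  m_11 = 1*36 - 18 = 18, d_11 = (344 - 18^2)/1 = 20/1 = 20: (m_11, d_11) = (m_1, d_1) = (18, 20), so from here the quotients repeat a_1, ..., a_10; the period length is 10.
So sqrt(344) = [18; (1, 1, 4, 1, 3, 1, 4, 1, 1, 36)] with period length k = 10.
k is even, so the fundamental solution of x^2 - 344y^2 = 1 is (p_{k-1}, q_{k-1}) = (p_9, q_9); compute convergents through index 9.
Convergents (p_i = a_i*p_{i-1} + p_{i-2}, q_i = a_i*q_{i-1} + q_{i-2} with p_{-2}=0, p_{-1}=1, q_{-2}=1, q_{-1}=0):
  i=0: a_0=18, p_0 = 18*1 + 0 = 18, q_0 = 18*0 + 1 = 1.
  i=1: a_1=1, p_1 = 1*18 + 1 = 19, q_1 = 1*1 + 0 = 1.
  i=2: a_2=1, p_2 = 1*19 + 18 = 37, q_2 = 1*1 + 1 = 2.
  i=3: a_3=4, p_3 = 4*37 + 19 = 167, q_3 = 4*2 + 1 = 9.
  i=4: a_4=1, p_4 = 1*167 + 37 = 204, q_4 = 1*9 + 2 = 11.
  i=5: a_5=3, p_5 = 3*204 + 167 = 779, q_5 = 3*11 + 9 = 42.
  i=6: a_6=1, p_6 = 1*779 + 204 = 983, q_6 = 1*42 + 11 = 53.
  i=7: a_7=4, p_7 = 4*983 + 779 = 4711, q_7 = 4*53 + 42 = 254.
  i=8: a_8=1, p_8 = 1*4711 + 983 = 5694, q_8 = 1*254 + 53 = 307.
  i=9: a_9=1, p_9 = 1*5694 + 4711 = 10405, q_9 = 1*307 + 254 = 561.
Check: 10405^2 - 344*561^2 = 108264025 - 108264024 = 1, so (x, y) = (10405, 561) solves the equation, and by the theorem it is the least positive solution.

(x, y) = (10405, 561)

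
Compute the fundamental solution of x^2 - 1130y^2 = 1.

First expand sqrt(1130) as a continued fraction. With x_i = (sqrt(1130) + m_i)/d_i and (m_0, d_0) = (0, 1): a_0 = floor(sqrt(1130)) = 33, since 33^2 = 1089 <= 1130 < 1156 = 34^2.
Iterate m_{i+1} = d_i*a_i - m_i, d_{i+1} = (1130 - m_{i+1}^2)/d_i, a_{i+1} = floor((a_0 + m_{i+1})/d_{i+1}):
  m_1 = 1*33 - 0 = 33, d_1 = (1130 - 33^2)/1 = 41/1 = 41, a_1 = floor((33 + 33)/41) = 1.
  m_2 = 41*1 - 33 = 8, d_2 = (1130 - 8^2)/41 = 1066/41 = 26, a_2 = floor((33 + 8)/26) = 1.
  m_3 = 26*1 - 8 = 18, d_3 = (1130 - 18^2)/26 = 806/26 = 31, a_3 = floor((33 + 18)/31) = 1.
  m_4 = 31*1 - 18 = 13, d_4 = (1130 - 13^2)/31 = 961/31 = 31, a_4 = floor((33 + 13)/31) = 1.
  m_5 = 31*1 - 13 = 18, d_5 = (1130 - 18^2)/31 = 806/31 = 26, a_5 = floor((33 + 18)/26) = 1.
  m_6 = 26*1 - 18 = 8, d_6 = (1130 - 8^2)/26 = 1066/26 = 41, a_6 = floor((33 + 8)/41) = 1.
  m_7 = 41*1 - 8 = 33, d_7 = (1130 - 33^2)/41 = 41/41 = 1, a_7 = floor((33 + 33)/1) = 66.
  m_8 = 1*66 - 33 = 33, d_8 = (1130 - 33^2)/1 = 41/1 = 41: (m_8, d_8) = (m_1, d_1) = (33, 41), so from here the quotients repeat a_1, ..., a_7; the period length is 7.
So sqrt(1130) = [33; (1, 1, 1, 1, 1, 1, 66)] with period length k = 7.
k is odd, so (p_{k-1}, q_{k-1}) only solves x^2 - 1130y^2 = -1 and the fundamental solution of x^2 - 1130y^2 = 1 is (p_{2k-1}, q_{2k-1}) = (p_13, q_13); compute convergents through index 13, running through the period twice.
Convergents (p_i = a_i*p_{i-1} + p_{i-2}, q_i = a_i*q_{i-1} + q_{i-2} with p_{-2}=0, p_{-1}=1, q_{-2}=1, q_{-1}=0):
  i=0: a_0=33, p_0 = 33*1 + 0 = 33, q_0 = 33*0 + 1 = 1.
  i=1: a_1=1, p_1 = 1*33 + 1 = 34, q_1 = 1*1 + 0 = 1.
  i=2: a_2=1, p_2 = 1*34 + 33 = 67, q_2 = 1*1 + 1 = 2.
  i=3: a_3=1, p_3 = 1*67 + 34 = 101, q_3 = 1*2 + 1 = 3.
  i=4: a_4=1, p_4 = 1*101 + 67 = 168, q_4 = 1*3 + 2 = 5.
  i=5: a_5=1, p_5 = 1*168 + 101 = 269, q_5 = 1*5 + 3 = 8.
  i=6: a_6=1, p_6 = 1*269 + 168 = 437, q_6 = 1*8 + 5 = 13.
  i=7: a_7=66, p_7 = 66*437 + 269 = 29111, q_7 = 66*13 + 8 = 866.
  i=8: a_8=1, p_8 = 1*29111 + 437 = 29548, q_8 = 1*866 + 13 = 879.
  i=9: a_9=1, p_9 = 1*29548 + 29111 = 58659, q_9 = 1*879 + 866 = 1745.
  i=10: a_10=1, p_10 = 1*58659 + 29548 = 88207, q_10 = 1*1745 + 879 = 2624.
  i=11: a_11=1, p_11 = 1*88207 + 58659 = 146866, q_11 = 1*2624 + 1745 = 4369.
  i=12: a_12=1, p_12 = 1*146866 + 88207 = 235073, q_12 = 1*4369 + 2624 = 6993.
  i=13: a_13=1, p_13 = 1*235073 + 146866 = 381939, q_13 = 1*6993 + 4369 = 11362.
Indeed p_6^2 - 1130*q_6^2 = 190969 - 190970 = -1, not +1.
Check: 381939^2 - 1130*11362^2 = 145877399721 - 145877399720 = 1, so (x, y) = (381939, 11362) solves the equation, and by the theorem it is the least positive solution.

(x, y) = (381939, 11362)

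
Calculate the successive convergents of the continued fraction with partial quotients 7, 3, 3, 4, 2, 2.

Using the convergent recurrence p_i = a_i*p_{i-1} + p_{i-2}, q_i = a_i*q_{i-1} + q_{i-2} with p_{-2}=0, p_{-1}=1, q_{-2}=1, q_{-1}=0:
  i=0: a_0=7, p_0 = 7*1 + 0 = 7, q_0 = 7*0 + 1 = 1.
  i=1: a_1=3, p_1 = 3*7 + 1 = 22, q_1 = 3*1 + 0 = 3.
  i=2: a_2=3, p_2 = 3*22 + 7 = 73, q_2 = 3*3 + 1 = 10.
  i=3: a_3=4, p_3 = 4*73 + 22 = 314, q_3 = 4*10 + 3 = 43.
  i=4: a_4=2, p_4 = 2*314 + 73 = 701, q_4 = 2*43 + 10 = 96.
  i=5: a_5=2, p_5 = 2*701 + 314 = 1716, q_5 = 2*96 + 43 = 235.

7/1, 22/3, 73/10, 314/43, 701/96, 1716/235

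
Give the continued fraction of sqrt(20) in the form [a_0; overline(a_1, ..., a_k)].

Write x_i = (sqrt(20) + m_i)/d_i with (m_0, d_0) = (0, 1). a_0 = floor(sqrt(20)) = 4, since 4^2 = 16 <= 20 < 25 = 5^2.
Iterate m_{i+1} = d_i*a_i - m_i, d_{i+1} = (20 - m_{i+1}^2)/d_i, a_{i+1} = floor((a_0 + m_{i+1})/d_{i+1}):
  m_1 = 1*4 - 0 = 4, d_1 = (20 - 4^2)/1 = 4/1 = 4, a_1 = floor((4 + 4)/4) = 2.
  m_2 = 4*2 - 4 = 4, d_2 = (20 - 4^2)/4 = 4/4 = 1, a_2 = floor((4 + 4)/1) = 8.
  m_3 = 1*8 - 4 = 4, d_3 = (20 - 4^2)/1 = 4/1 = 4: (m_3, d_3) = (m_1, d_1) = (4, 4), so from here the quotients repeat a_1, a_2; the period length is 2.
Hence the expansion of sqrt(20) is a_0 = 4 followed by the repeating block 2, 8 (period 2).

[4; overline(2, 8)]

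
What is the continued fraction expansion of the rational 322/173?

Run the Euclidean algorithm on 322 and 173; the successive quotients are the partial quotients a_0, a_1, ... (each step inverts the fractional part left over by the previous one):
  322 = 1*173 + 149, so a_0 = 1.
  173 = 1*149 + 24, so a_1 = 1.
  149 = 6*24 + 5, so a_2 = 6.
  24 = 4*5 + 4, so a_3 = 4.
  5 = 1*4 + 1, so a_4 = 1.
  4 = 4*1 + 0, so a_5 = 4.
The remainder reaches 0 after 6 divisions, so the expansion has 6 partial quotients, read off in order.

[1; 1, 6, 4, 1, 4]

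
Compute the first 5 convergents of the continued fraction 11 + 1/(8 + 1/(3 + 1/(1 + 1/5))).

Using the convergent recurrence p_i = a_i*p_{i-1} + p_{i-2}, q_i = a_i*q_{i-1} + q_{i-2} with p_{-2}=0, p_{-1}=1, q_{-2}=1, q_{-1}=0:
  i=0: a_0=11, p_0 = 11*1 + 0 = 11, q_0 = 11*0 + 1 = 1.
  i=1: a_1=8, p_1 = 8*11 + 1 = 89, q_1 = 8*1 + 0 = 8.
  i=2: a_2=3, p_2 = 3*89 + 11 = 278, q_2 = 3*8 + 1 = 25.
  i=3: a_3=1, p_3 = 1*278 + 89 = 367, q_3 = 1*25 + 8 = 33.
  i=4: a_4=5, p_4 = 5*367 + 278 = 2113, q_4 = 5*33 + 25 = 190.

11/1, 89/8, 278/25, 367/33, 2113/190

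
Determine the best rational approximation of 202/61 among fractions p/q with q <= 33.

Expand x = 202/61 as a continued fraction with the Euclidean algorithm:
  202 = 3*61 + 19, so a_0 = 3.
  61 = 3*19 + 4, so a_1 = 3.
  19 = 4*4 + 3, so a_2 = 4.
  4 = 1*3 + 1, so a_3 = 1.
  3 = 3*1 + 0, so a_4 = 3.
so x = [3; 3, 4, 1, 3].
Convergents (p_i = a_i*p_{i-1} + p_{i-2}, q_i = a_i*q_{i-1} + q_{i-2} with p_{-2}=0, p_{-1}=1, q_{-2}=1, q_{-1}=0), until the denominator exceeds 33:
  i=0: a_0=3, p_0 = 3*1 + 0 = 3, q_0 = 3*0 + 1 = 1.
  i=1: a_1=3, p_1 = 3*3 + 1 = 10, q_1 = 3*1 + 0 = 3.
  i=2: a_2=4, p_2 = 4*10 + 3 = 43, q_2 = 4*3 + 1 = 13.
  i=3: a_3=1, p_3 = 1*43 + 10 = 53, q_3 = 1*13 + 3 = 16.
  i=4: a_4=3, p_4 = 3*53 + 43 = 202, q_4 = 3*16 + 13 = 61.
q_4 = 61 > 33, so the last convergent with denominator <= 33 is p_3/q_3 = 53/16.
The closest fraction with denominator <= 33 is either p_3/q_3 or the intermediate fraction (k*p_3 + p_2)/(k*q_3 + q_2) with the largest k >= 1 whose denominator stays <= 33; these approach x as k grows, and every other convergent or intermediate fraction in range is farther away.
Largest k: floor((33 - q_2)/q_3) = floor((33 - 13)/16) = 1.
That gives (1*53 + 43)/(1*16 + 13) = 96/29.
Compare the errors: |x - 53/16| = |202*16 - 53*61|/(61*16) = 1/976, and |x - 96/29| = |202*29 - 96*61|/(61*29) = 2/1769.
Cross-multiplying, 1*1769 = 1769 < 1952 = 2*976, so 1/976 is smaller: the convergent 53/16 is closer to x than 96/29.

53/16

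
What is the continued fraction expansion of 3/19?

Run the Euclidean algorithm on 3 and 19; the successive quotients are the partial quotients a_0, a_1, ... (each step inverts the fractional part left over by the previous one):
  3 = 0*19 + 3, so a_0 = 0.
  19 = 6*3 + 1, so a_1 = 6.
  3 = 3*1 + 0, so a_2 = 3.
The remainder reaches 0 after 3 divisions, so the expansion has 3 partial quotients, read off in order.

[0; 6, 3]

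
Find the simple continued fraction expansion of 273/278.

Run the Euclidean algorithm on 273 and 278; the successive quotients are the partial quotients a_0, a_1, ... (each step inverts the fractional part left over by the previous one):
  273 = 0*278 + 273, so a_0 = 0.
  278 = 1*273 + 5, so a_1 = 1.
  273 = 54*5 + 3, so a_2 = 54.
  5 = 1*3 + 2, so a_3 = 1.
  3 = 1*2 + 1, so a_4 = 1.
  2 = 2*1 + 0, so a_5 = 2.
The remainder reaches 0 after 6 divisions, so the expansion has 6 partial quotients, read off in order.

[0; 1, 54, 1, 1, 2]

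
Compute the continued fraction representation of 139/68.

Run the Euclidean algorithm on 139 and 68; the successive quotients are the partial quotients a_0, a_1, ... (each step inverts the fractional part left over by the previous one):
  139 = 2*68 + 3, so a_0 = 2.
  68 = 22*3 + 2, so a_1 = 22.
  3 = 1*2 + 1, so a_2 = 1.
  2 = 2*1 + 0, so a_3 = 2.
The remainder reaches 0 after 4 divisions, so the expansion has 4 partial quotients, read off in order.

[2; 22, 1, 2]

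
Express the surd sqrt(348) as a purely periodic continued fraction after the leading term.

[18; (1, 1, 1, 8, 1, 1, 1, 36)]

Write x_i = (sqrt(348) + m_i)/d_i with (m_0, d_0) = (0, 1). a_0 = floor(sqrt(348)) = 18, since 18^2 = 324 <= 348 < 361 = 19^2.
Iterate m_{i+1} = d_i*a_i - m_i, d_{i+1} = (348 - m_{i+1}^2)/d_i, a_{i+1} = floor((a_0 + m_{i+1})/d_{i+1}):
  m_1 = 1*18 - 0 = 18, d_1 = (348 - 18^2)/1 = 24/1 = 24, a_1 = floor((18 + 18)/24) = 1.
  m_2 = 24*1 - 18 = 6, d_2 = (348 - 6^2)/24 = 312/24 = 13, a_2 = floor((18 + 6)/13) = 1.
  m_3 = 13*1 - 6 = 7, d_3 = (348 - 7^2)/13 = 299/13 = 23, a_3 = floor((18 + 7)/23) = 1.
  m_4 = 23*1 - 7 = 16, d_4 = (348 - 16^2)/23 = 92/23 = 4, a_4 = floor((18 + 16)/4) = 8.
  m_5 = 4*8 - 16 = 16, d_5 = (348 - 16^2)/4 = 92/4 = 23, a_5 = floor((18 + 16)/23) = 1.
  m_6 = 23*1 - 16 = 7, d_6 = (348 - 7^2)/23 = 299/23 = 13, a_6 = floor((18 + 7)/13) = 1.
  m_7 = 13*1 - 7 = 6, d_7 = (348 - 6^2)/13 = 312/13 = 24, a_7 = floor((18 + 6)/24) = 1.
  m_8 = 24*1 - 6 = 18, d_8 = (348 - 18^2)/24 = 24/24 = 1, a_8 = floor((18 + 18)/1) = 36.
  m_9 = 1*36 - 18 = 18, d_9 = (348 - 18^2)/1 = 24/1 = 24: (m_9, d_9) = (m_1, d_1) = (18, 24), so from here the quotients repeat a_1, ..., a_8; the period length is 8.
Hence the expansion of sqrt(348) is a_0 = 18 followed by the repeating block 1, 1, 1, 8, 1, 1, 1, 36 (period 8).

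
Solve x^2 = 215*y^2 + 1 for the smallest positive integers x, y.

First expand sqrt(215) as a continued fraction. With x_i = (sqrt(215) + m_i)/d_i and (m_0, d_0) = (0, 1): a_0 = floor(sqrt(215)) = 14, since 14^2 = 196 <= 215 < 225 = 15^2.
Iterate m_{i+1} = d_i*a_i - m_i, d_{i+1} = (215 - m_{i+1}^2)/d_i, a_{i+1} = floor((a_0 + m_{i+1})/d_{i+1}):
  m_1 = 1*14 - 0 = 14, d_1 = (215 - 14^2)/1 = 19/1 = 19, a_1 = floor((14 + 14)/19) = 1.
  m_2 = 19*1 - 14 = 5, d_2 = (215 - 5^2)/19 = 190/19 = 10, a_2 = floor((14 + 5)/10) = 1.
  m_3 = 10*1 - 5 = 5, d_3 = (215 - 5^2)/10 = 190/10 = 19, a_3 = floor((14 + 5)/19) = 1.
  m_4 = 19*1 - 5 = 14, d_4 = (215 - 14^2)/19 = 19/19 = 1, a_4 = floor((14 + 14)/1) = 28.
  m_5 = 1*28 - 14 = 14, d_5 = (215 - 14^2)/1 = 19/1 = 19: (m_5, d_5) = (m_1, d_1) = (14, 19), so from here the quotients repeat a_1, ..., a_4; the period length is 4.
So sqrt(215) = [14; (1, 1, 1, 28)] with period length k = 4.
k is even, so the fundamental solution of x^2 - 215y^2 = 1 is (p_{k-1}, q_{k-1}) = (p_3, q_3); compute convergents through index 3.
Convergents (p_i = a_i*p_{i-1} + p_{i-2}, q_i = a_i*q_{i-1} + q_{i-2} with p_{-2}=0, p_{-1}=1, q_{-2}=1, q_{-1}=0):
  i=0: a_0=14, p_0 = 14*1 + 0 = 14, q_0 = 14*0 + 1 = 1.
  i=1: a_1=1, p_1 = 1*14 + 1 = 15, q_1 = 1*1 + 0 = 1.
  i=2: a_2=1, p_2 = 1*15 + 14 = 29, q_2 = 1*1 + 1 = 2.
  i=3: a_3=1, p_3 = 1*29 + 15 = 44, q_3 = 1*2 + 1 = 3.
Check: 44^2 - 215*3^2 = 1936 - 1935 = 1, so (x, y) = (44, 3) solves the equation, and by the theorem it is the least positive solution.

(x, y) = (44, 3)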